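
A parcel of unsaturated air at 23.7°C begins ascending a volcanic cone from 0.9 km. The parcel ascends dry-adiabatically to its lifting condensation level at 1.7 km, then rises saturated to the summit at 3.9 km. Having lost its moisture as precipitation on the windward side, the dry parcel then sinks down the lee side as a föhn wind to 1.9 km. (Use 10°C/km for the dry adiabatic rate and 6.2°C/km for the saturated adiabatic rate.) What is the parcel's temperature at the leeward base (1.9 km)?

22.06°C

900 → 1700 m (dry, 10°C/km): ΔT = -10 × 0.8 = -8°C → T = 15.7°C
1700 → 3900 m (saturated, 6.2°C/km): ΔT = -6.2 × 2.2 = -13.64°C → T = 2.06°C
3900 → 1900 m (dry descent, 10°C/km): ΔT = +10 × 2 = +20°C → T = 22.06°C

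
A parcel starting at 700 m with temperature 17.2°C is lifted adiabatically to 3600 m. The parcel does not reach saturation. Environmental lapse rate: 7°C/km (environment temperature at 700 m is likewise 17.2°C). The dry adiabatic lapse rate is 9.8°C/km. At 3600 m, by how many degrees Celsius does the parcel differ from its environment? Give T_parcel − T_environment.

Parcel:
  Dry to 3600 m: -9.8 × 2.9 km = -28.42°C, so T = -11.22°C.
Environment:
  Environment to 3600 m: -7 × 2.9 km = -20.3°C, so T = -3.1°C.
T_parcel − T_env = -11.22 − (-3.1) = -8.12°C

-8.12°C (parcel cooler than environment)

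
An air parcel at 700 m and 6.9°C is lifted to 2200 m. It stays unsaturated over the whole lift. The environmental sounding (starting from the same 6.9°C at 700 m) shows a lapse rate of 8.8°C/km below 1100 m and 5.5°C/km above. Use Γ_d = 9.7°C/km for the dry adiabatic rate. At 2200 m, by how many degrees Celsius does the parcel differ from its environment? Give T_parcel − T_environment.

-4.98°C (parcel cooler than environment)

Parcel:
  Dry to 2200 m: -9.7 × 1.5 km = -14.55°C, so T = -7.65°C.
Environment:
  Environment, lower layer to 1100 m: -8.8 × 0.4 km = -3.52°C, so T = 3.38°C.
  Environment, upper layer to 2200 m: -5.5 × 1.1 km = -6.05°C, so T = -2.67°C.
T_parcel − T_env = -7.65 − (-2.67) = -4.98°C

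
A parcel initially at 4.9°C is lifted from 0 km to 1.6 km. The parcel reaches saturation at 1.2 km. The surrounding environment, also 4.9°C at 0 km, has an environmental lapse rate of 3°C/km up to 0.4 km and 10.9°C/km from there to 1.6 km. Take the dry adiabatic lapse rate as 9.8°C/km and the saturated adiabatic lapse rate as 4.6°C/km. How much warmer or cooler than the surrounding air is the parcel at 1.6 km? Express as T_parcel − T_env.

+0.68°C (parcel warmer than environment)

Parcel:
  Dry to 1200 m: -9.8 × 1.2 km = -11.76°C, so T = -6.86°C.
  Saturated to 1600 m: -4.6 × 0.4 km = -1.84°C, so T = -8.7°C.
Environment:
  Environment, lower layer to 400 m: -3 × 0.4 km = -1.2°C, so T = 3.7°C.
  Environment, upper layer to 1600 m: -10.9 × 1.2 km = -13.08°C, so T = -9.38°C.
T_parcel − T_env = -8.7 − (-9.38) = +0.68°C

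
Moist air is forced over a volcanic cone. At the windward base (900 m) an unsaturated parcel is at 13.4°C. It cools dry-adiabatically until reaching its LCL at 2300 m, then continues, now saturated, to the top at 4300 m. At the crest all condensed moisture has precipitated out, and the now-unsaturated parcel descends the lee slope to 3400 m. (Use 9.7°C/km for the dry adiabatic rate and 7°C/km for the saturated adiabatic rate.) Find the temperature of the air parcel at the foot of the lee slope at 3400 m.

Dry to 2300 m: -9.7 × 1.4 km = -13.58°C, so T = -0.18°C.
Saturated to 4300 m: -7 × 2 km = -14°C, so T = -14.18°C.
Dry descent to 3400 m: +9.7 × 0.9 km = +8.73°C, so T = -5.45°C.

-5.45°C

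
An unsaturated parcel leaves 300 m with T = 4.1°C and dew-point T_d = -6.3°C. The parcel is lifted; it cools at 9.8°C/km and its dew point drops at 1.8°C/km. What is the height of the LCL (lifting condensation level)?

1600 m

T and T_d converge at 9.8 − 1.8 = 8°C per km
Height above start = (4.1 − (-6.3)) / 8 = 1.3 km
LCL altitude = 300 m + 1300 m = 1600 m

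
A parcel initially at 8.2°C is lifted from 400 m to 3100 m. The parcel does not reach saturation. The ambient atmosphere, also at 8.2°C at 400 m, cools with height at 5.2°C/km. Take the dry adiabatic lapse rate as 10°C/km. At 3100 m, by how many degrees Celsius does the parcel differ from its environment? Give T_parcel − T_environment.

-12.96°C (parcel cooler than environment)

Parcel:
  From 400 m to 3100 m (dry): cools by 10 × 2.7 = 27°C, giving -18.8°C.
Environment:
  From 400 m to 3100 m (environment): cools by 5.2 × 2.7 = 14.04°C, giving -5.84°C.
T_parcel − T_env = -18.8 − (-5.84) = -12.96°C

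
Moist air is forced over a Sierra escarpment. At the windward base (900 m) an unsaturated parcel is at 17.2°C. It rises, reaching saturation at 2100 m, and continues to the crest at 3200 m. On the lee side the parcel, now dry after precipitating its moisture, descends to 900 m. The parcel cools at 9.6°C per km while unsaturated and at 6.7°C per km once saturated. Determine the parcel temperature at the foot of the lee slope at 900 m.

20.39°C

Dry to 2100 m: -9.6 × 1.2 km = -11.52°C, so T = 5.68°C.
Saturated to 3200 m: -6.7 × 1.1 km = -7.37°C, so T = -1.69°C.
Dry descent to 900 m: +9.6 × 2.3 km = +22.08°C, so T = 20.39°C.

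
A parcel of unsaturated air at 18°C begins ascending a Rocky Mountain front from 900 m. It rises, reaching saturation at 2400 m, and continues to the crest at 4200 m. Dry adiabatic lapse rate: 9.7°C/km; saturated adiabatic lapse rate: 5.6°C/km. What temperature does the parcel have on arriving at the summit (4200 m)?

From 900 m to 2400 m (dry): cools by 9.7 × 1.5 = 14.55°C, giving 3.45°C.
From 2400 m to 4200 m (saturated): cools by 5.6 × 1.8 = 10.08°C, giving -6.63°C.

-6.63°C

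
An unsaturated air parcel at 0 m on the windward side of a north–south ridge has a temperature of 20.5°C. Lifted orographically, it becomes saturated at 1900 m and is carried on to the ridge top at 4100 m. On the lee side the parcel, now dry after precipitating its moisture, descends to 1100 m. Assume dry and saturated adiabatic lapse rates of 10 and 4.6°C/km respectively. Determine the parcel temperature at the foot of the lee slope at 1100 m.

21.38°C

0–1900 m, dry: Δz = 1.9 km ⇒ ΔT = -19°C; T = 1.5°C
1900–4100 m, saturated: Δz = 2.2 km ⇒ ΔT = -10.12°C; T = -8.62°C
4100–1100 m, dry descent: Δz = 3 km ⇒ ΔT = +30°C; T = 21.38°C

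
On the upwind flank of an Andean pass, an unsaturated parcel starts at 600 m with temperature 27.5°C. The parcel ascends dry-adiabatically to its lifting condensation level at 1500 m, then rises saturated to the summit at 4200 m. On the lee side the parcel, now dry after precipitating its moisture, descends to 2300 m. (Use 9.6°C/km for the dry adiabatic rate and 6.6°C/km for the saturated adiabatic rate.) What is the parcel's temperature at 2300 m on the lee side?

19.28°C

600–1500 m, dry: Δz = 0.9 km ⇒ ΔT = -8.64°C; T = 18.86°C
1500–4200 m, saturated: Δz = 2.7 km ⇒ ΔT = -17.82°C; T = 1.04°C
4200–2300 m, dry descent: Δz = 1.9 km ⇒ ΔT = +18.24°C; T = 19.28°C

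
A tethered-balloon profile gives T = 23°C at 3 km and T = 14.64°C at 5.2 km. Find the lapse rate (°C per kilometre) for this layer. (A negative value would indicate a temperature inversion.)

Γ = −ΔT/Δz = (23 − 14.64) / (5200 − 3000) m
  = 8.36°C / 2.2 km = 3.8°C/km

3.8°C/km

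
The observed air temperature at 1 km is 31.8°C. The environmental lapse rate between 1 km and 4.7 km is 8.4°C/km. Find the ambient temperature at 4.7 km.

Environmental to 4700 m: -8.4 × 3.7 km = -31.08°C, so T = 0.72°C.

0.72°C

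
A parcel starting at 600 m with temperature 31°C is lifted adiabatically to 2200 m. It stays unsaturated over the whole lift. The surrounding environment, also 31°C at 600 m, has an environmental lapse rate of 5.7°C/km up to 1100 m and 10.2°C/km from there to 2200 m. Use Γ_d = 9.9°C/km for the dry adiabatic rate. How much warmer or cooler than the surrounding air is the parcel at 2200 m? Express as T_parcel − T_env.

Parcel:
  600–2200 m, dry: Δz = 1.6 km ⇒ ΔT = -15.84°C; T = 15.16°C
Environment:
  600–1100 m, environment, lower layer: Δz = 0.5 km ⇒ ΔT = -2.85°C; T = 28.15°C
  1100–2200 m, environment, upper layer: Δz = 1.1 km ⇒ ΔT = -11.22°C; T = 16.93°C
T_parcel − T_env = 15.16 − 16.93 = -1.77°C

-1.77°C (parcel cooler than environment)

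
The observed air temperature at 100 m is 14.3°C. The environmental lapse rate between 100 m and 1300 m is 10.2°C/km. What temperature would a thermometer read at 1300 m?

2.06°C

Environmental to 1300 m: -10.2 × 1.2 km = -12.24°C, so T = 2.06°C.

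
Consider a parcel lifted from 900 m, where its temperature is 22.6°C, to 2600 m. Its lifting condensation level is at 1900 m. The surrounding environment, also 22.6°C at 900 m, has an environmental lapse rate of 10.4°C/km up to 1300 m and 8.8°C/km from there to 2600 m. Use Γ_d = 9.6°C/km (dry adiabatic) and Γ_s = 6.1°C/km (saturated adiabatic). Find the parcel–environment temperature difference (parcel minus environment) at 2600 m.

+1.73°C (parcel warmer than environment)

Parcel:
  900 → 1900 m (dry, 9.6°C/km): ΔT = -9.6 × 1 = -9.6°C → T = 13°C
  1900 → 2600 m (saturated, 6.1°C/km): ΔT = -6.1 × 0.7 = -4.27°C → T = 8.73°C
Environment:
  900 → 1300 m (environment, lower layer, 10.4°C/km): ΔT = -10.4 × 0.4 = -4.16°C → T = 18.44°C
  1300 → 2600 m (environment, upper layer, 8.8°C/km): ΔT = -8.8 × 1.3 = -11.44°C → T = 7°C
T_parcel − T_env = 8.73 − 7 = +1.73°C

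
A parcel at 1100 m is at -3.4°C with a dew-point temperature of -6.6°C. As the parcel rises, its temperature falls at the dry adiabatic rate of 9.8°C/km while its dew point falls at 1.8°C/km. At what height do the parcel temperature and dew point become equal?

1500 m

T and T_d converge at 9.8 − 1.8 = 8°C per km
Height above start = (-3.4 − (-6.6)) / 8 = 0.4 km
LCL altitude = 1100 m + 400 m = 1500 m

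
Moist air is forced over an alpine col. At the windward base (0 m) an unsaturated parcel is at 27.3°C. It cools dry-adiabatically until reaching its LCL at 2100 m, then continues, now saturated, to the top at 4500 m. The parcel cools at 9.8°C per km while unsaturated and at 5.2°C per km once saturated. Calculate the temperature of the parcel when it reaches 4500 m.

-5.76°C

0 → 2100 m (dry, 9.8°C/km): ΔT = -9.8 × 2.1 = -20.58°C → T = 6.72°C
2100 → 4500 m (saturated, 5.2°C/km): ΔT = -5.2 × 2.4 = -12.48°C → T = -5.76°C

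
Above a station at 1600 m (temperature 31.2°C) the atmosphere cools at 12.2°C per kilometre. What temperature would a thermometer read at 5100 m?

-11.5°C

From 1600 m to 5100 m (environmental): cools by 12.2 × 3.5 = 42.7°C, giving -11.5°C.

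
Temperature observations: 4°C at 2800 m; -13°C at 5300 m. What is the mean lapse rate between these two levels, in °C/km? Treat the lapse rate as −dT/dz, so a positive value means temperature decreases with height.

Γ = −ΔT/Δz = (4 − (-13)) / (5300 − 2800) m
  = 17°C / 2.5 km = 6.8°C/km

6.8°C/km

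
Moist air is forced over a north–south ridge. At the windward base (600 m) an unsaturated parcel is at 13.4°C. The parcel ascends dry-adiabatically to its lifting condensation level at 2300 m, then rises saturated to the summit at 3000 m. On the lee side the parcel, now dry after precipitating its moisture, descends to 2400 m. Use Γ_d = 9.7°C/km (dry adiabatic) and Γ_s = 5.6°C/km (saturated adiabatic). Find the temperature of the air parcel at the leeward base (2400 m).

-1.19°C

Dry to 2300 m: -9.7 × 1.7 km = -16.49°C, so T = -3.09°C.
Saturated to 3000 m: -5.6 × 0.7 km = -3.92°C, so T = -7.01°C.
Dry descent to 2400 m: +9.7 × 0.6 km = +5.82°C, so T = -1.19°C.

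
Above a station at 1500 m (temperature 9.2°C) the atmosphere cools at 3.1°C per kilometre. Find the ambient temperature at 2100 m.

1500 → 2100 m (environmental, 3.1°C/km): ΔT = -3.1 × 0.6 = -1.86°C → T = 7.34°C

7.34°C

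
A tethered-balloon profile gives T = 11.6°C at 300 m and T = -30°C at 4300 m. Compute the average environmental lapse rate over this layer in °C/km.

10.4°C/km

Γ = −ΔT/Δz = (11.6 − (-30)) / (4300 − 300) m
  = 41.6°C / 4 km = 10.4°C/km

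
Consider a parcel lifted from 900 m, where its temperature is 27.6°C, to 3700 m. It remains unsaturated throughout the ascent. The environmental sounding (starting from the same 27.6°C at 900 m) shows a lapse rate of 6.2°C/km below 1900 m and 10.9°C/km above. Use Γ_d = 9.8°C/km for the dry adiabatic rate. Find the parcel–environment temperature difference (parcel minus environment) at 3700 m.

-1.62°C (parcel cooler than environment)

Parcel:
  Dry to 3700 m: -9.8 × 2.8 km = -27.44°C, so T = 0.16°C.
Environment:
  Environment, lower layer to 1900 m: -6.2 × 1 km = -6.2°C, so T = 21.4°C.
  Environment, upper layer to 3700 m: -10.9 × 1.8 km = -19.62°C, so T = 1.78°C.
T_parcel − T_env = 0.16 − 1.78 = -1.62°C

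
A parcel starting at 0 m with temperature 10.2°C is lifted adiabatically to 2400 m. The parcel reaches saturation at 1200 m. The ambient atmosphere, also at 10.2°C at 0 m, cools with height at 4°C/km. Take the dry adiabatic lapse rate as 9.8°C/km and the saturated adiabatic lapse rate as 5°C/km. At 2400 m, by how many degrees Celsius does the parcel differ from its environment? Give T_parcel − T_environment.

-8.16°C (parcel cooler than environment)

Parcel:
  Dry to 1200 m: -9.8 × 1.2 km = -11.76°C, so T = -1.56°C.
  Saturated to 2400 m: -5 × 1.2 km = -6°C, so T = -7.56°C.
Environment:
  Environment to 2400 m: -4 × 2.4 km = -9.6°C, so T = 0.6°C.
T_parcel − T_env = -7.56 − 0.6 = -8.16°C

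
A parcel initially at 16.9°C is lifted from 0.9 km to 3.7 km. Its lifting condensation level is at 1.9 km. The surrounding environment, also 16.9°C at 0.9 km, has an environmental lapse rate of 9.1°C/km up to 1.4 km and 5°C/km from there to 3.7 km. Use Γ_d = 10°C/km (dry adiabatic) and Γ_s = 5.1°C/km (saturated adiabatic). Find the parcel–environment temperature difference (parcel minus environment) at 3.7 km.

-3.13°C (parcel cooler than environment)

Parcel:
  From 900 m to 1900 m (dry): cools by 10 × 1 = 10°C, giving 6.9°C.
  From 1900 m to 3700 m (saturated): cools by 5.1 × 1.8 = 9.18°C, giving -2.28°C.
Environment:
  From 900 m to 1400 m (environment, lower layer): cools by 9.1 × 0.5 = 4.55°C, giving 12.35°C.
  From 1400 m to 3700 m (environment, upper layer): cools by 5 × 2.3 = 11.5°C, giving 0.85°C.
T_parcel − T_env = -2.28 − 0.85 = -3.13°C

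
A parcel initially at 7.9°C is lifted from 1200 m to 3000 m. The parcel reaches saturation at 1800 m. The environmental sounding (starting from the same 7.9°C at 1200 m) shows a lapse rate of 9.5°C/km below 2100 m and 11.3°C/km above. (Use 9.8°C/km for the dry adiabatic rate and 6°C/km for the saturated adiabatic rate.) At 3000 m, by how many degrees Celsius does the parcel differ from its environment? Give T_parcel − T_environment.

Parcel:
  From 1200 m to 1800 m (dry): cools by 9.8 × 0.6 = 5.88°C, giving 2.02°C.
  From 1800 m to 3000 m (saturated): cools by 6 × 1.2 = 7.2°C, giving -5.18°C.
Environment:
  From 1200 m to 2100 m (environment, lower layer): cools by 9.5 × 0.9 = 8.55°C, giving -0.65°C.
  From 2100 m to 3000 m (environment, upper layer): cools by 11.3 × 0.9 = 10.17°C, giving -10.82°C.
T_parcel − T_env = -5.18 − (-10.82) = +5.64°C

+5.64°C (parcel warmer than environment)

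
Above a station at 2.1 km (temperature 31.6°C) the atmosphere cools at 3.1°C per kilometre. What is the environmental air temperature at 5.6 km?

2100 → 5600 m (environmental, 3.1°C/km): ΔT = -3.1 × 3.5 = -10.85°C → T = 20.75°C

20.75°C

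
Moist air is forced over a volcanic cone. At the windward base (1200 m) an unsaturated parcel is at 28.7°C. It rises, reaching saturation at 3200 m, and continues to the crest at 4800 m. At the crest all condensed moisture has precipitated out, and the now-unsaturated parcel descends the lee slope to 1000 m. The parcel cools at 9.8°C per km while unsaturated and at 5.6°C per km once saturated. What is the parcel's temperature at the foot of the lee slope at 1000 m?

37.38°C

Dry to 3200 m: -9.8 × 2 km = -19.6°C, so T = 9.1°C.
Saturated to 4800 m: -5.6 × 1.6 km = -8.96°C, so T = 0.14°C.
Dry descent to 1000 m: +9.8 × 3.8 km = +37.24°C, so T = 37.38°C.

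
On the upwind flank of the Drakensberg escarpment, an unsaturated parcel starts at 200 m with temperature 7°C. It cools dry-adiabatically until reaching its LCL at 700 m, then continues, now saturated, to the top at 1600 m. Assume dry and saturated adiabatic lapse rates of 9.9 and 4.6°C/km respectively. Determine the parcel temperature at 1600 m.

200 → 700 m (dry, 9.9°C/km): ΔT = -9.9 × 0.5 = -4.95°C → T = 2.05°C
700 → 1600 m (saturated, 4.6°C/km): ΔT = -4.6 × 0.9 = -4.14°C → T = -2.09°C

-2.09°C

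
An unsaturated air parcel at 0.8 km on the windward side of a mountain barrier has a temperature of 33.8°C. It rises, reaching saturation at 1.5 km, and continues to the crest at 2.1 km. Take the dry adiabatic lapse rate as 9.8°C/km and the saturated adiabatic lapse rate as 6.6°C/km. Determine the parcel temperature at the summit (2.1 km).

From 800 m to 1500 m (dry): cools by 9.8 × 0.7 = 6.86°C, giving 26.94°C.
From 1500 m to 2100 m (saturated): cools by 6.6 × 0.6 = 3.96°C, giving 22.98°C.

22.98°C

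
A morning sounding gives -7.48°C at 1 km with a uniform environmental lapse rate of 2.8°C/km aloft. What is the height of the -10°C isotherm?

1.9 km

Height above start = (-7.48 − (-10)) / 2.8 = 0.9 km
Altitude = 1000 m + 900 m = 1900 m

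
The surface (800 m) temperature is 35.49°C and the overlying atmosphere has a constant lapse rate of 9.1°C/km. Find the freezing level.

Height above start = (35.49 − 0) / 9.1 = 3.9 km
Altitude = 800 m + 3900 m = 4700 m

4700 m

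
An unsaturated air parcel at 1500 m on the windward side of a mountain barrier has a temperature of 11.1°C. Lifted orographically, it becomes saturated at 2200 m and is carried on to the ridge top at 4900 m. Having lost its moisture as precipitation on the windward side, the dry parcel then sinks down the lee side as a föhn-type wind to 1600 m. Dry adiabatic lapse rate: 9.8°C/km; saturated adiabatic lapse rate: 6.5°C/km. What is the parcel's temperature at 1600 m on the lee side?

19.03°C

1500–2200 m, dry: Δz = 0.7 km ⇒ ΔT = -6.86°C; T = 4.24°C
2200–4900 m, saturated: Δz = 2.7 km ⇒ ΔT = -17.55°C; T = -13.31°C
4900–1600 m, dry descent: Δz = 3.3 km ⇒ ΔT = +32.34°C; T = 19.03°C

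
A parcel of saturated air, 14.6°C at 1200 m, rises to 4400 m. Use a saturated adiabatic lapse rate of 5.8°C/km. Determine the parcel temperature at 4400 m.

1200 → 4400 m (saturated adiabatic, 5.8°C/km): ΔT = -5.8 × 3.2 = -18.56°C → T = -3.96°C

-3.96°C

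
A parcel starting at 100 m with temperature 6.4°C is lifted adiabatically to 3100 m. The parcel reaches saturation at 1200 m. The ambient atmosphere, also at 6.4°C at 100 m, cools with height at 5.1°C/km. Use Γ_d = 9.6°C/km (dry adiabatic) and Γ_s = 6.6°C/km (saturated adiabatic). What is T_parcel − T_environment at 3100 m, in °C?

Parcel:
  From 100 m to 1200 m (dry): cools by 9.6 × 1.1 = 10.56°C, giving -4.16°C.
  From 1200 m to 3100 m (saturated): cools by 6.6 × 1.9 = 12.54°C, giving -16.7°C.
Environment:
  From 100 m to 3100 m (environment): cools by 5.1 × 3 = 15.3°C, giving -8.9°C.
T_parcel − T_env = -16.7 − (-8.9) = -7.8°C

-7.8°C (parcel cooler than environment)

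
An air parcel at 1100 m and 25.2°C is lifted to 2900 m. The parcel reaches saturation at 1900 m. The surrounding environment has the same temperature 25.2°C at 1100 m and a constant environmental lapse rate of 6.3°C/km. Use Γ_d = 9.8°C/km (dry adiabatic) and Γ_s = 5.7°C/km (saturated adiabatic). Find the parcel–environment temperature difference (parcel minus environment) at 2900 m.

-2.2°C (parcel cooler than environment)

Parcel:
  From 1100 m to 1900 m (dry): cools by 9.8 × 0.8 = 7.84°C, giving 17.36°C.
  From 1900 m to 2900 m (saturated): cools by 5.7 × 1 = 5.7°C, giving 11.66°C.
Environment:
  From 1100 m to 2900 m (environment): cools by 6.3 × 1.8 = 11.34°C, giving 13.86°C.
T_parcel − T_env = 11.66 − 13.86 = -2.2°C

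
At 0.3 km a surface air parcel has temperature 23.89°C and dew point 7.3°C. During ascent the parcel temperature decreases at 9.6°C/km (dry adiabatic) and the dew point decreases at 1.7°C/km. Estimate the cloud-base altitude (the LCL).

T and T_d converge at 9.6 − 1.7 = 7.9°C per km
Height above start = (23.89 − 7.3) / 7.9 = 2.1 km
LCL altitude = 300 m + 2100 m = 2400 m

2.4 km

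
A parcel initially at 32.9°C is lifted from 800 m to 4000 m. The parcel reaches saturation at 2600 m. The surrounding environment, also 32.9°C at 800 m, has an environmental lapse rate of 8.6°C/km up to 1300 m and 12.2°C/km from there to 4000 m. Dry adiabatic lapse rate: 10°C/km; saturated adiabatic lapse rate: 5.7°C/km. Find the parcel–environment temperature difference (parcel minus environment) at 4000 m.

Parcel:
  Dry to 2600 m: -10 × 1.8 km = -18°C, so T = 14.9°C.
  Saturated to 4000 m: -5.7 × 1.4 km = -7.98°C, so T = 6.92°C.
Environment:
  Environment, lower layer to 1300 m: -8.6 × 0.5 km = -4.3°C, so T = 28.6°C.
  Environment, upper layer to 4000 m: -12.2 × 2.7 km = -32.94°C, so T = -4.34°C.
T_parcel − T_env = 6.92 − (-4.34) = +11.26°C

+11.26°C (parcel warmer than environment)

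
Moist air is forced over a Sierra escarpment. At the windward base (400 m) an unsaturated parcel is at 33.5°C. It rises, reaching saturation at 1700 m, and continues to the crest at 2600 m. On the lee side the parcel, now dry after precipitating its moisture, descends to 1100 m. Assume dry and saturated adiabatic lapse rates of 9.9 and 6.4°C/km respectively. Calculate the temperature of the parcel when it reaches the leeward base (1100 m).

400 → 1700 m (dry, 9.9°C/km): ΔT = -9.9 × 1.3 = -12.87°C → T = 20.63°C
1700 → 2600 m (saturated, 6.4°C/km): ΔT = -6.4 × 0.9 = -5.76°C → T = 14.87°C
2600 → 1100 m (dry descent, 9.9°C/km): ΔT = +9.9 × 1.5 = +14.85°C → T = 29.72°C

29.72°C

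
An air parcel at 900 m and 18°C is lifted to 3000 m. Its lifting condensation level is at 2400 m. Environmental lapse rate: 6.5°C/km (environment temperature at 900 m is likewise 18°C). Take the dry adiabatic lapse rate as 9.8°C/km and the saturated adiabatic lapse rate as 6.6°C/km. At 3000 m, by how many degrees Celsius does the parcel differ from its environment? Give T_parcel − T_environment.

Parcel:
  Dry to 2400 m: -9.8 × 1.5 km = -14.7°C, so T = 3.3°C.
  Saturated to 3000 m: -6.6 × 0.6 km = -3.96°C, so T = -0.66°C.
Environment:
  Environment to 3000 m: -6.5 × 2.1 km = -13.65°C, so T = 4.35°C.
T_parcel − T_env = -0.66 − 4.35 = -5.01°C

-5.01°C (parcel cooler than environment)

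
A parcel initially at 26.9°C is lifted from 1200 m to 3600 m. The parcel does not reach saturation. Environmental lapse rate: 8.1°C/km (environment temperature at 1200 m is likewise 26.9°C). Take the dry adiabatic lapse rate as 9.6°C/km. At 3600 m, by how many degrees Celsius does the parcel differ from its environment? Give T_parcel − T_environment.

Parcel:
  1200–3600 m, dry: Δz = 2.4 km ⇒ ΔT = -23.04°C; T = 3.86°C
Environment:
  1200–3600 m, environment: Δz = 2.4 km ⇒ ΔT = -19.44°C; T = 7.46°C
T_parcel − T_env = 3.86 − 7.46 = -3.6°C

-3.6°C (parcel cooler than environment)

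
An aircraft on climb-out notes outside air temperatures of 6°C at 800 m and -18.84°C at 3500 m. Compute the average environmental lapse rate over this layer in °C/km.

9.2°C/km

Γ = −ΔT/Δz = (6 − (-18.84)) / (3500 − 800) m
  = 24.84°C / 2.7 km = 9.2°C/km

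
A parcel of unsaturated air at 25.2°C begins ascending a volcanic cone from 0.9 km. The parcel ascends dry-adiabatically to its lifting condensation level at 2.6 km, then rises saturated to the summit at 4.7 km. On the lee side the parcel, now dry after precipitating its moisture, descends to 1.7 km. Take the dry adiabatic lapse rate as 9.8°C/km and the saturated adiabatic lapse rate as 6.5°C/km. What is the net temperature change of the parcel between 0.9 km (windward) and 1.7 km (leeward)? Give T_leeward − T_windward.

From 900 m to 2600 m (dry): cools by 9.8 × 1.7 = 16.66°C, giving 8.54°C.
From 2600 m to 4700 m (saturated): cools by 6.5 × 2.1 = 13.65°C, giving -5.11°C.
From 4700 m to 1700 m (dry descent): warms by 9.8 × 3 = 29.4°C, giving 24.29°C.
Net change vs windward start: 24.29 − 25.2 = -0.91°C

-0.91°C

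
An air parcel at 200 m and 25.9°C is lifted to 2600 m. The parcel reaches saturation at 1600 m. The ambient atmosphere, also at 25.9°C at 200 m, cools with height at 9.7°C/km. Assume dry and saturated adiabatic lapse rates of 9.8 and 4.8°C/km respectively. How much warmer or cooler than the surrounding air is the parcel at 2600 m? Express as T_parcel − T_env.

+4.76°C (parcel warmer than environment)

Parcel:
  200–1600 m, dry: Δz = 1.4 km ⇒ ΔT = -13.72°C; T = 12.18°C
  1600–2600 m, saturated: Δz = 1 km ⇒ ΔT = -4.8°C; T = 7.38°C
Environment:
  200–2600 m, environment: Δz = 2.4 km ⇒ ΔT = -23.28°C; T = 2.62°C
T_parcel − T_env = 7.38 − 2.62 = +4.76°C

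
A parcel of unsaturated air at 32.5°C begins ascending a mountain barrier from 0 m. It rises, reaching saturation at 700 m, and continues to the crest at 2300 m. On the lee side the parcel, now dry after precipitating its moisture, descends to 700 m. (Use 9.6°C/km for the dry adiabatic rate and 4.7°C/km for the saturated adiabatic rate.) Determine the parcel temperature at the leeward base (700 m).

33.62°C

From 0 m to 700 m (dry): cools by 9.6 × 0.7 = 6.72°C, giving 25.78°C.
From 700 m to 2300 m (saturated): cools by 4.7 × 1.6 = 7.52°C, giving 18.26°C.
From 2300 m to 700 m (dry descent): warms by 9.6 × 1.6 = 15.36°C, giving 33.62°C.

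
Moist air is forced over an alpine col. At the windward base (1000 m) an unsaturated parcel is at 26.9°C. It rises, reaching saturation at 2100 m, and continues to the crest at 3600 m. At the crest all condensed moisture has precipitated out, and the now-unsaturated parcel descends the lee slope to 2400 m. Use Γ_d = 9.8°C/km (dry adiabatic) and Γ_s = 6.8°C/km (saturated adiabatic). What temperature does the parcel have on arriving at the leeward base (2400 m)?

17.68°C

Dry to 2100 m: -9.8 × 1.1 km = -10.78°C, so T = 16.12°C.
Saturated to 3600 m: -6.8 × 1.5 km = -10.2°C, so T = 5.92°C.
Dry descent to 2400 m: +9.8 × 1.2 km = +11.76°C, so T = 17.68°C.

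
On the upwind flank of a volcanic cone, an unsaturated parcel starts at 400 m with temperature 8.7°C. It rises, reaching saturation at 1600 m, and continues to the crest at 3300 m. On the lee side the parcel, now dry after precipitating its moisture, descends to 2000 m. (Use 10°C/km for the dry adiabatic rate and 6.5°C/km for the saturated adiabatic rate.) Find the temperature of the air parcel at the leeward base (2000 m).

-1.35°C

Dry to 1600 m: -10 × 1.2 km = -12°C, so T = -3.3°C.
Saturated to 3300 m: -6.5 × 1.7 km = -11.05°C, so T = -14.35°C.
Dry descent to 2000 m: +10 × 1.3 km = +13°C, so T = -1.35°C.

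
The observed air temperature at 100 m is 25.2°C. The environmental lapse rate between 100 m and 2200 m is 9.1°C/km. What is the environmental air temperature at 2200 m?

6.09°C

100–2200 m, environmental: Δz = 2.1 km ⇒ ΔT = -19.11°C; T = 6.09°C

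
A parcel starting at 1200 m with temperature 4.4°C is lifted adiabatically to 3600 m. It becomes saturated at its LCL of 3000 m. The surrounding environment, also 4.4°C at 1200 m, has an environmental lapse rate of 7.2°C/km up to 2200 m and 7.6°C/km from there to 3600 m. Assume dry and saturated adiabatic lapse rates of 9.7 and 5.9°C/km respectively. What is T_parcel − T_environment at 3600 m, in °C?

Parcel:
  1200–3000 m, dry: Δz = 1.8 km ⇒ ΔT = -17.46°C; T = -13.06°C
  3000–3600 m, saturated: Δz = 0.6 km ⇒ ΔT = -3.54°C; T = -16.6°C
Environment:
  1200–2200 m, environment, lower layer: Δz = 1 km ⇒ ΔT = -7.2°C; T = -2.8°C
  2200–3600 m, environment, upper layer: Δz = 1.4 km ⇒ ΔT = -10.64°C; T = -13.44°C
T_parcel − T_env = -16.6 − (-13.44) = -3.16°C

-3.16°C (parcel cooler than environment)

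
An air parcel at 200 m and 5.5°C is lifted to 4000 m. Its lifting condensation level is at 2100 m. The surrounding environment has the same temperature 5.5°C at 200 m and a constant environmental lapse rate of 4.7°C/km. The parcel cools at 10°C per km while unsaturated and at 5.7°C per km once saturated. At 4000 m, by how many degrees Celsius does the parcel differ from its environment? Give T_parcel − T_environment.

-11.97°C (parcel cooler than environment)

Parcel:
  200 → 2100 m (dry, 10°C/km): ΔT = -10 × 1.9 = -19°C → T = -13.5°C
  2100 → 4000 m (saturated, 5.7°C/km): ΔT = -5.7 × 1.9 = -10.83°C → T = -24.33°C
Environment:
  200 → 4000 m (environment, 4.7°C/km): ΔT = -4.7 × 3.8 = -17.86°C → T = -12.36°C
T_parcel − T_env = -24.33 − (-12.36) = -11.97°C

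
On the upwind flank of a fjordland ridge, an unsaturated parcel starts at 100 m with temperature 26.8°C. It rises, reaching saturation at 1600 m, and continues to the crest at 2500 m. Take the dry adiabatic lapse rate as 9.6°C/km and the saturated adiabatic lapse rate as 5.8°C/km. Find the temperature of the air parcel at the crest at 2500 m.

100 → 1600 m (dry, 9.6°C/km): ΔT = -9.6 × 1.5 = -14.4°C → T = 12.4°C
1600 → 2500 m (saturated, 5.8°C/km): ΔT = -5.8 × 0.9 = -5.22°C → T = 7.18°C

7.18°C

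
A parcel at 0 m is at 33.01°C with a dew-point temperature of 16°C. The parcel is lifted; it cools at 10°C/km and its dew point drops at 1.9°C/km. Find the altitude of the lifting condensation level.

2100 m

T and T_d converge at 10 − 1.9 = 8.1°C per km
Height above start = (33.01 − 16) / 8.1 = 2.1 km
LCL altitude = 0 m + 2100 m = 2100 m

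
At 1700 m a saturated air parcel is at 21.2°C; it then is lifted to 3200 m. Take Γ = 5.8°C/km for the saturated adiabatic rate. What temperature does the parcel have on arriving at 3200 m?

12.5°C

1700–3200 m, saturated adiabatic: Δz = 1.5 km ⇒ ΔT = -8.7°C; T = 12.5°C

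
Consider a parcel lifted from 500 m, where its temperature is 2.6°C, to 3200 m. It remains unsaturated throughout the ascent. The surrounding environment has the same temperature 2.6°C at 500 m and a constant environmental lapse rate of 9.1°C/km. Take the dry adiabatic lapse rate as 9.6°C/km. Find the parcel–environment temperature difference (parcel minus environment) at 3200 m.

Parcel:
  From 500 m to 3200 m (dry): cools by 9.6 × 2.7 = 25.92°C, giving -23.32°C.
Environment:
  From 500 m to 3200 m (environment): cools by 9.1 × 2.7 = 24.57°C, giving -21.97°C.
T_parcel − T_env = -23.32 − (-21.97) = -1.35°C

-1.35°C (parcel cooler than environment)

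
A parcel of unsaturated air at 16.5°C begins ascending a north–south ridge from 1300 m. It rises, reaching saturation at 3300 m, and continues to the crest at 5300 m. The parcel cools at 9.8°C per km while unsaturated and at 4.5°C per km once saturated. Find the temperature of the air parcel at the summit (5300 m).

-12.1°C

From 1300 m to 3300 m (dry): cools by 9.8 × 2 = 19.6°C, giving -3.1°C.
From 3300 m to 5300 m (saturated): cools by 4.5 × 2 = 9°C, giving -12.1°C.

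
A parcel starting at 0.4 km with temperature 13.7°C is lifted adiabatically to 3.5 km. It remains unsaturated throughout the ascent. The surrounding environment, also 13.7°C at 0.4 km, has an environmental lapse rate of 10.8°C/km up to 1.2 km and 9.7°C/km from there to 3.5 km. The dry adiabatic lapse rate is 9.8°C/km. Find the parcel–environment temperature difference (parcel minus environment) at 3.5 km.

Parcel:
  400 → 3500 m (dry, 9.8°C/km): ΔT = -9.8 × 3.1 = -30.38°C → T = -16.68°C
Environment:
  400 → 1200 m (environment, lower layer, 10.8°C/km): ΔT = -10.8 × 0.8 = -8.64°C → T = 5.06°C
  1200 → 3500 m (environment, upper layer, 9.7°C/km): ΔT = -9.7 × 2.3 = -22.31°C → T = -17.25°C
T_parcel − T_env = -16.68 − (-17.25) = +0.57°C

+0.57°C (parcel warmer than environment)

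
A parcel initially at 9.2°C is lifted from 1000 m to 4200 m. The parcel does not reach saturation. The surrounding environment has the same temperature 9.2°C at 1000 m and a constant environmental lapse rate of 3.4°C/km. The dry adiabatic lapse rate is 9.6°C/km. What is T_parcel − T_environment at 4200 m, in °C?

Parcel:
  Dry to 4200 m: -9.6 × 3.2 km = -30.72°C, so T = -21.52°C.
Environment:
  Environment to 4200 m: -3.4 × 3.2 km = -10.88°C, so T = -1.68°C.
T_parcel − T_env = -21.52 − (-1.68) = -19.84°C

-19.84°C (parcel cooler than environment)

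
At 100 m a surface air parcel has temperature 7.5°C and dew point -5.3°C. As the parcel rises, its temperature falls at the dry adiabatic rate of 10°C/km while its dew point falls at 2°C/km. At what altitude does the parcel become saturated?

1700 m

T and T_d converge at 10 − 2 = 8°C per km
Height above start = (7.5 − (-5.3)) / 8 = 1.6 km
LCL altitude = 100 m + 1600 m = 1700 m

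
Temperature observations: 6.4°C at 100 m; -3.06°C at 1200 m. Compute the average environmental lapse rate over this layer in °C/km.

Γ = −ΔT/Δz = (6.4 − (-3.06)) / (1200 − 100) m
  = 9.46°C / 1.1 km = 8.6°C/km

8.6°C/km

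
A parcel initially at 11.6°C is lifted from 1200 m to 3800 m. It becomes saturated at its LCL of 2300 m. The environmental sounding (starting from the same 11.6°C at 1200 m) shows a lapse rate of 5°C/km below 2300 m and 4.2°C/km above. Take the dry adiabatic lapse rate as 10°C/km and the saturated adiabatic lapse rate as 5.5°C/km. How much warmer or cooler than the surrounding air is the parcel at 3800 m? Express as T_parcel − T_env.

Parcel:
  1200 → 2300 m (dry, 10°C/km): ΔT = -10 × 1.1 = -11°C → T = 0.6°C
  2300 → 3800 m (saturated, 5.5°C/km): ΔT = -5.5 × 1.5 = -8.25°C → T = -7.65°C
Environment:
  1200 → 2300 m (environment, lower layer, 5°C/km): ΔT = -5 × 1.1 = -5.5°C → T = 6.1°C
  2300 → 3800 m (environment, upper layer, 4.2°C/km): ΔT = -4.2 × 1.5 = -6.3°C → T = -0.2°C
T_parcel − T_env = -7.65 − (-0.2) = -7.45°C

-7.45°C (parcel cooler than environment)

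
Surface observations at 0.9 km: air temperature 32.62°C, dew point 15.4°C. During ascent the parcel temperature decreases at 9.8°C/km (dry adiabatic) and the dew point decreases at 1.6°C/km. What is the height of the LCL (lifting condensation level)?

T and T_d converge at 9.8 − 1.6 = 8.2°C per km
Height above start = (32.62 − 15.4) / 8.2 = 2.1 km
LCL altitude = 900 m + 2100 m = 3000 m

3 km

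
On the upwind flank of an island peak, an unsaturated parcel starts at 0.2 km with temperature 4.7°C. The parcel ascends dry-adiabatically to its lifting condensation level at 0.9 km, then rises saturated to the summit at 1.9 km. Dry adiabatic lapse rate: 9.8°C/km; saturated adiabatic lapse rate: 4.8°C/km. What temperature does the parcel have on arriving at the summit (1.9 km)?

200–900 m, dry: Δz = 0.7 km ⇒ ΔT = -6.86°C; T = -2.16°C
900–1900 m, saturated: Δz = 1 km ⇒ ΔT = -4.8°C; T = -6.96°C

-6.96°C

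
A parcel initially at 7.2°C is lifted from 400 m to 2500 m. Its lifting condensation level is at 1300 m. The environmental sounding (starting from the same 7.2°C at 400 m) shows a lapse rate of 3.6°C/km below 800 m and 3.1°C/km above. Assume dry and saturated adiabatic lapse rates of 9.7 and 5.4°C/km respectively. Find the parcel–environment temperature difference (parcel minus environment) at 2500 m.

-8.5°C (parcel cooler than environment)

Parcel:
  From 400 m to 1300 m (dry): cools by 9.7 × 0.9 = 8.73°C, giving -1.53°C.
  From 1300 m to 2500 m (saturated): cools by 5.4 × 1.2 = 6.48°C, giving -8.01°C.
Environment:
  From 400 m to 800 m (environment, lower layer): cools by 3.6 × 0.4 = 1.44°C, giving 5.76°C.
  From 800 m to 2500 m (environment, upper layer): cools by 3.1 × 1.7 = 5.27°C, giving 0.49°C.
T_parcel − T_env = -8.01 − 0.49 = -8.5°C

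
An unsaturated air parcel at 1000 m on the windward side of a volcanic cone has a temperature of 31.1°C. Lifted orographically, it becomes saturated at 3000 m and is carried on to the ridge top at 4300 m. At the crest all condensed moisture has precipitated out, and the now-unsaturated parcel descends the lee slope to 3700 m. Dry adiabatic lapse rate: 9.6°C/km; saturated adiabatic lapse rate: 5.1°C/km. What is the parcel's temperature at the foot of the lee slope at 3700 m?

From 1000 m to 3000 m (dry): cools by 9.6 × 2 = 19.2°C, giving 11.9°C.
From 3000 m to 4300 m (saturated): cools by 5.1 × 1.3 = 6.63°C, giving 5.27°C.
From 4300 m to 3700 m (dry descent): warms by 9.6 × 0.6 = 5.76°C, giving 11.03°C.

11.03°C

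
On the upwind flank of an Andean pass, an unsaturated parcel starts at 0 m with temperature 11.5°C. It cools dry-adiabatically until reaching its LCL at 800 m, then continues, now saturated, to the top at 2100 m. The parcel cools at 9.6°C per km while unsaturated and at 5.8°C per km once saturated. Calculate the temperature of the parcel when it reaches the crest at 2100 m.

From 0 m to 800 m (dry): cools by 9.6 × 0.8 = 7.68°C, giving 3.82°C.
From 800 m to 2100 m (saturated): cools by 5.8 × 1.3 = 7.54°C, giving -3.72°C.

-3.72°C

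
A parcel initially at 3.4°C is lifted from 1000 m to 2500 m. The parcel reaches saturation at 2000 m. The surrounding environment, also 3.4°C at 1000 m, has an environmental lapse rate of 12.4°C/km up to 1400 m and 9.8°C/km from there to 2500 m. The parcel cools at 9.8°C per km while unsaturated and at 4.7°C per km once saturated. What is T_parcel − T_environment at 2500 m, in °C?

+3.59°C (parcel warmer than environment)

Parcel:
  1000 → 2000 m (dry, 9.8°C/km): ΔT = -9.8 × 1 = -9.8°C → T = -6.4°C
  2000 → 2500 m (saturated, 4.7°C/km): ΔT = -4.7 × 0.5 = -2.35°C → T = -8.75°C
Environment:
  1000 → 1400 m (environment, lower layer, 12.4°C/km): ΔT = -12.4 × 0.4 = -4.96°C → T = -1.56°C
  1400 → 2500 m (environment, upper layer, 9.8°C/km): ΔT = -9.8 × 1.1 = -10.78°C → T = -12.34°C
T_parcel − T_env = -8.75 − (-12.34) = +3.59°C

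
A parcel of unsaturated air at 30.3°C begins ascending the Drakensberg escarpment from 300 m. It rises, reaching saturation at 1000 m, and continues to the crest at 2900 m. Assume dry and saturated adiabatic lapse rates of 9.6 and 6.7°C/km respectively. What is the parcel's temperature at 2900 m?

300 → 1000 m (dry, 9.6°C/km): ΔT = -9.6 × 0.7 = -6.72°C → T = 23.58°C
1000 → 2900 m (saturated, 6.7°C/km): ΔT = -6.7 × 1.9 = -12.73°C → T = 10.85°C

10.85°C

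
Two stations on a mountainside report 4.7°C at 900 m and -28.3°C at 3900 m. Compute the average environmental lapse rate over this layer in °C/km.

11°C/km

Γ = −ΔT/Δz = (4.7 − (-28.3)) / (3900 − 900) m
  = 33°C / 3 km = 11°C/km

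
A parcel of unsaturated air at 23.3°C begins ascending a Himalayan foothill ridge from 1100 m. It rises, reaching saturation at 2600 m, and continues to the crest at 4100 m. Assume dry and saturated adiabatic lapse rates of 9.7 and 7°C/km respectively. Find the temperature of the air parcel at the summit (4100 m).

-1.75°C

1100–2600 m, dry: Δz = 1.5 km ⇒ ΔT = -14.55°C; T = 8.75°C
2600–4100 m, saturated: Δz = 1.5 km ⇒ ΔT = -10.5°C; T = -1.75°C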